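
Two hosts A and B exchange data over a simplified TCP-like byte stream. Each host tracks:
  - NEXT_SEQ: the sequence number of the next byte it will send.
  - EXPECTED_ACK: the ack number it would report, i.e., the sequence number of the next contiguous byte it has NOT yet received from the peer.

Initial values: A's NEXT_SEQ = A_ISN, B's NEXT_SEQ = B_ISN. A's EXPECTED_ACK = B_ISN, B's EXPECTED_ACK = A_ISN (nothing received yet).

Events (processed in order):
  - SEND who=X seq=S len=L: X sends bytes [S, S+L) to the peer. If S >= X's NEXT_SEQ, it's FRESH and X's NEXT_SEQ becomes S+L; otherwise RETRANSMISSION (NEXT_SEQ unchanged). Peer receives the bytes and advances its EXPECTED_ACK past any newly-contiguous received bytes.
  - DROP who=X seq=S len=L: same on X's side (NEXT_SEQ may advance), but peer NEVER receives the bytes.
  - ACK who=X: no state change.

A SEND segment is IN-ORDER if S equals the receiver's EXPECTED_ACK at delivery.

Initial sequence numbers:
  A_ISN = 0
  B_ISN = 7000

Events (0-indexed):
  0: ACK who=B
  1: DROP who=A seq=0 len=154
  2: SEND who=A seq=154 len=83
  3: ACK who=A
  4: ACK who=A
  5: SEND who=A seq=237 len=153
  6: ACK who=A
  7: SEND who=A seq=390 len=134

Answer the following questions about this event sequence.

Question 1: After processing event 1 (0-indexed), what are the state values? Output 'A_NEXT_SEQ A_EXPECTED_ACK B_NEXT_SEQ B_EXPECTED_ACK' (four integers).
After event 0: A_seq=0 A_ack=7000 B_seq=7000 B_ack=0
After event 1: A_seq=154 A_ack=7000 B_seq=7000 B_ack=0

154 7000 7000 0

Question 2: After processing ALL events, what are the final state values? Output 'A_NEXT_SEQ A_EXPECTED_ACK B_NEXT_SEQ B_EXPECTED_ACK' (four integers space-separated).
Answer: 524 7000 7000 0

Derivation:
After event 0: A_seq=0 A_ack=7000 B_seq=7000 B_ack=0
After event 1: A_seq=154 A_ack=7000 B_seq=7000 B_ack=0
After event 2: A_seq=237 A_ack=7000 B_seq=7000 B_ack=0
After event 3: A_seq=237 A_ack=7000 B_seq=7000 B_ack=0
After event 4: A_seq=237 A_ack=7000 B_seq=7000 B_ack=0
After event 5: A_seq=390 A_ack=7000 B_seq=7000 B_ack=0
After event 6: A_seq=390 A_ack=7000 B_seq=7000 B_ack=0
After event 7: A_seq=524 A_ack=7000 B_seq=7000 B_ack=0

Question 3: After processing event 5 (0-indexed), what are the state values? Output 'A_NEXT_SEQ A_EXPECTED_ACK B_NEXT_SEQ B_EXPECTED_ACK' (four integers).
After event 0: A_seq=0 A_ack=7000 B_seq=7000 B_ack=0
After event 1: A_seq=154 A_ack=7000 B_seq=7000 B_ack=0
After event 2: A_seq=237 A_ack=7000 B_seq=7000 B_ack=0
After event 3: A_seq=237 A_ack=7000 B_seq=7000 B_ack=0
After event 4: A_seq=237 A_ack=7000 B_seq=7000 B_ack=0
After event 5: A_seq=390 A_ack=7000 B_seq=7000 B_ack=0

390 7000 7000 0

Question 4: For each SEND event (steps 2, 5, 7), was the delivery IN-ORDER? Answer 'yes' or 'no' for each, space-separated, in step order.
Answer: no no no

Derivation:
Step 2: SEND seq=154 -> out-of-order
Step 5: SEND seq=237 -> out-of-order
Step 7: SEND seq=390 -> out-of-order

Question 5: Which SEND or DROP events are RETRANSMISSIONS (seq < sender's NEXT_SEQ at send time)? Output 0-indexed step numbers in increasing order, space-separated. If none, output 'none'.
Answer: none

Derivation:
Step 1: DROP seq=0 -> fresh
Step 2: SEND seq=154 -> fresh
Step 5: SEND seq=237 -> fresh
Step 7: SEND seq=390 -> fresh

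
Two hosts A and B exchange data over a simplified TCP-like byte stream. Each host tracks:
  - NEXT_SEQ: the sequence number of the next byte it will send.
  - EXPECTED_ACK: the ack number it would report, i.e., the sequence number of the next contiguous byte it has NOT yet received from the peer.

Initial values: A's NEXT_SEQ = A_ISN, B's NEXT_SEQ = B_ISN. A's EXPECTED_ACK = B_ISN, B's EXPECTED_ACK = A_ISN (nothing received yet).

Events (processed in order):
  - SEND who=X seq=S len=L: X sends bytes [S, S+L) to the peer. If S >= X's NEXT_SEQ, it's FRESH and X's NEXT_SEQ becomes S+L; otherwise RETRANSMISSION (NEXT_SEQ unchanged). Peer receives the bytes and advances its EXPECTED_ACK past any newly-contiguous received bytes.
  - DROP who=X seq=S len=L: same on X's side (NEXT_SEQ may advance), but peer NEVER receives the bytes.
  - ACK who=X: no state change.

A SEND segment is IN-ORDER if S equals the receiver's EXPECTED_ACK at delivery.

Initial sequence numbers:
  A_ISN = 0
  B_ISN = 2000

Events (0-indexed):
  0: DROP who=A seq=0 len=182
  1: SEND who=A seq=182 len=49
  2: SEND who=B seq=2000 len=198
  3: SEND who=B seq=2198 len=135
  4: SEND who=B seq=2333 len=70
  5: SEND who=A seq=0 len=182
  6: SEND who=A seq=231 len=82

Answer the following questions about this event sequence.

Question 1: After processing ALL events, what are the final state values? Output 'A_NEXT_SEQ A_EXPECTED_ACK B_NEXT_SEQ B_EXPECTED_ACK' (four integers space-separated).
After event 0: A_seq=182 A_ack=2000 B_seq=2000 B_ack=0
After event 1: A_seq=231 A_ack=2000 B_seq=2000 B_ack=0
After event 2: A_seq=231 A_ack=2198 B_seq=2198 B_ack=0
After event 3: A_seq=231 A_ack=2333 B_seq=2333 B_ack=0
After event 4: A_seq=231 A_ack=2403 B_seq=2403 B_ack=0
After event 5: A_seq=231 A_ack=2403 B_seq=2403 B_ack=231
After event 6: A_seq=313 A_ack=2403 B_seq=2403 B_ack=313

Answer: 313 2403 2403 313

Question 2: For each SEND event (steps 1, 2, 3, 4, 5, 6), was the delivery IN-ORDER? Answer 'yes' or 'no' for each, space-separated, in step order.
Step 1: SEND seq=182 -> out-of-order
Step 2: SEND seq=2000 -> in-order
Step 3: SEND seq=2198 -> in-order
Step 4: SEND seq=2333 -> in-order
Step 5: SEND seq=0 -> in-order
Step 6: SEND seq=231 -> in-order

Answer: no yes yes yes yes yes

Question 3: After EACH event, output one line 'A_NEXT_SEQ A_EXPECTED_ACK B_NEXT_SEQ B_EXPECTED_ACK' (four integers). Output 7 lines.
182 2000 2000 0
231 2000 2000 0
231 2198 2198 0
231 2333 2333 0
231 2403 2403 0
231 2403 2403 231
313 2403 2403 313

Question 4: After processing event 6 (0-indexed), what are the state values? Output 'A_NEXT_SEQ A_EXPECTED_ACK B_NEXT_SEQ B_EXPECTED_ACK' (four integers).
After event 0: A_seq=182 A_ack=2000 B_seq=2000 B_ack=0
After event 1: A_seq=231 A_ack=2000 B_seq=2000 B_ack=0
After event 2: A_seq=231 A_ack=2198 B_seq=2198 B_ack=0
After event 3: A_seq=231 A_ack=2333 B_seq=2333 B_ack=0
After event 4: A_seq=231 A_ack=2403 B_seq=2403 B_ack=0
After event 5: A_seq=231 A_ack=2403 B_seq=2403 B_ack=231
After event 6: A_seq=313 A_ack=2403 B_seq=2403 B_ack=313

313 2403 2403 313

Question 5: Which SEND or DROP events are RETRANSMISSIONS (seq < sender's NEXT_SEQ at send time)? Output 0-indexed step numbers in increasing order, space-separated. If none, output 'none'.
Answer: 5

Derivation:
Step 0: DROP seq=0 -> fresh
Step 1: SEND seq=182 -> fresh
Step 2: SEND seq=2000 -> fresh
Step 3: SEND seq=2198 -> fresh
Step 4: SEND seq=2333 -> fresh
Step 5: SEND seq=0 -> retransmit
Step 6: SEND seq=231 -> fresh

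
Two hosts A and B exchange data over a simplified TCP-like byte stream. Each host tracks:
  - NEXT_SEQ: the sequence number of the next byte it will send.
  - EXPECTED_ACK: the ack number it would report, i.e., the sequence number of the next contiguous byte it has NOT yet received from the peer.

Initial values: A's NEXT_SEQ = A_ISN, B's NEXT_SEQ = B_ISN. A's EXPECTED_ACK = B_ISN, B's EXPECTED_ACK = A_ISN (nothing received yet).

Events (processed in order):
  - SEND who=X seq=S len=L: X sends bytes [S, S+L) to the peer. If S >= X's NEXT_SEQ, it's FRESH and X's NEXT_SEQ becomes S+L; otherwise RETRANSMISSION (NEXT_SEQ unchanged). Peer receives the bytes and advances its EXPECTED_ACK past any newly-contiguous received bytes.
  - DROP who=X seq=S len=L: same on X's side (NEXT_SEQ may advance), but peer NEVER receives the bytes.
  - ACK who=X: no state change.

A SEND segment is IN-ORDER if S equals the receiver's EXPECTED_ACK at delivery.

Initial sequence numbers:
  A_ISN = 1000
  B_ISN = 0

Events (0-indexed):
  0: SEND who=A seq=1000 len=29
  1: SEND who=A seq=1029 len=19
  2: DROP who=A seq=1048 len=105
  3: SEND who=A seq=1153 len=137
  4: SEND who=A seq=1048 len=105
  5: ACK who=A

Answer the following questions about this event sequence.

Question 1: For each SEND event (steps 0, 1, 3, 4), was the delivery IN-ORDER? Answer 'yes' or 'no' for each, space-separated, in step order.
Answer: yes yes no yes

Derivation:
Step 0: SEND seq=1000 -> in-order
Step 1: SEND seq=1029 -> in-order
Step 3: SEND seq=1153 -> out-of-order
Step 4: SEND seq=1048 -> in-order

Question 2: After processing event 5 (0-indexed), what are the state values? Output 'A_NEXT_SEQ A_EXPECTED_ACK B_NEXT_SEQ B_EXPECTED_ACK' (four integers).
After event 0: A_seq=1029 A_ack=0 B_seq=0 B_ack=1029
After event 1: A_seq=1048 A_ack=0 B_seq=0 B_ack=1048
After event 2: A_seq=1153 A_ack=0 B_seq=0 B_ack=1048
After event 3: A_seq=1290 A_ack=0 B_seq=0 B_ack=1048
After event 4: A_seq=1290 A_ack=0 B_seq=0 B_ack=1290
After event 5: A_seq=1290 A_ack=0 B_seq=0 B_ack=1290

1290 0 0 1290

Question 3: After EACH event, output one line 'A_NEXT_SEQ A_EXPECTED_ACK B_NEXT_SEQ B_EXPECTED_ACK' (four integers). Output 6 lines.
1029 0 0 1029
1048 0 0 1048
1153 0 0 1048
1290 0 0 1048
1290 0 0 1290
1290 0 0 1290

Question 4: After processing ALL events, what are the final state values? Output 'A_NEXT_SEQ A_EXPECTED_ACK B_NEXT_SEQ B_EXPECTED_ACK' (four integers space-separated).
After event 0: A_seq=1029 A_ack=0 B_seq=0 B_ack=1029
After event 1: A_seq=1048 A_ack=0 B_seq=0 B_ack=1048
After event 2: A_seq=1153 A_ack=0 B_seq=0 B_ack=1048
After event 3: A_seq=1290 A_ack=0 B_seq=0 B_ack=1048
After event 4: A_seq=1290 A_ack=0 B_seq=0 B_ack=1290
After event 5: A_seq=1290 A_ack=0 B_seq=0 B_ack=1290

Answer: 1290 0 0 1290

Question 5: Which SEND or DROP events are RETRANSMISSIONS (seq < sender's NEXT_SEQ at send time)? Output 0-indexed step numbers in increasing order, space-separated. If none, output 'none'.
Step 0: SEND seq=1000 -> fresh
Step 1: SEND seq=1029 -> fresh
Step 2: DROP seq=1048 -> fresh
Step 3: SEND seq=1153 -> fresh
Step 4: SEND seq=1048 -> retransmit

Answer: 4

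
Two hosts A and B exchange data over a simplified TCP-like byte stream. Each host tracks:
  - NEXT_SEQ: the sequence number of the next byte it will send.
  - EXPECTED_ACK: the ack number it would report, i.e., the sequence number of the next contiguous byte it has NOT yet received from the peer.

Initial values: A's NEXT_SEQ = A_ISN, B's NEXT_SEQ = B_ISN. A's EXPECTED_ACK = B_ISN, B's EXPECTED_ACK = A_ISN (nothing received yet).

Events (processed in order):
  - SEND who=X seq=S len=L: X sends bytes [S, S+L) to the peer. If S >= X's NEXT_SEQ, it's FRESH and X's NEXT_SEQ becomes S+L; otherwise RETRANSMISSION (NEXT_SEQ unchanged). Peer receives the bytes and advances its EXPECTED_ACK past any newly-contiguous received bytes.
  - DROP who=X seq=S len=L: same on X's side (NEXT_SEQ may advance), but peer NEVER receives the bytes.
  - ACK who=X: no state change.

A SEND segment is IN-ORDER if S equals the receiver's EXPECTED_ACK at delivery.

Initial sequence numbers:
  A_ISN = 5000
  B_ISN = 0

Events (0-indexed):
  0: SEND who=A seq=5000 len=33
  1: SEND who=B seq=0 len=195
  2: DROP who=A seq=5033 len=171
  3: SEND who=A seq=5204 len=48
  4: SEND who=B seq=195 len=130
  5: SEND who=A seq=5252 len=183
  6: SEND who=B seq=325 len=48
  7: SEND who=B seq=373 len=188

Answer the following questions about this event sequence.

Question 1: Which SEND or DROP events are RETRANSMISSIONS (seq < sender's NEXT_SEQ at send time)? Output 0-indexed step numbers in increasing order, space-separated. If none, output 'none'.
Step 0: SEND seq=5000 -> fresh
Step 1: SEND seq=0 -> fresh
Step 2: DROP seq=5033 -> fresh
Step 3: SEND seq=5204 -> fresh
Step 4: SEND seq=195 -> fresh
Step 5: SEND seq=5252 -> fresh
Step 6: SEND seq=325 -> fresh
Step 7: SEND seq=373 -> fresh

Answer: none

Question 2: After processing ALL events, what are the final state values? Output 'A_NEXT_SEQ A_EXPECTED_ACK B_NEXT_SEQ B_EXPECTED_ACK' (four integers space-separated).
Answer: 5435 561 561 5033

Derivation:
After event 0: A_seq=5033 A_ack=0 B_seq=0 B_ack=5033
After event 1: A_seq=5033 A_ack=195 B_seq=195 B_ack=5033
After event 2: A_seq=5204 A_ack=195 B_seq=195 B_ack=5033
After event 3: A_seq=5252 A_ack=195 B_seq=195 B_ack=5033
After event 4: A_seq=5252 A_ack=325 B_seq=325 B_ack=5033
After event 5: A_seq=5435 A_ack=325 B_seq=325 B_ack=5033
After event 6: A_seq=5435 A_ack=373 B_seq=373 B_ack=5033
After event 7: A_seq=5435 A_ack=561 B_seq=561 B_ack=5033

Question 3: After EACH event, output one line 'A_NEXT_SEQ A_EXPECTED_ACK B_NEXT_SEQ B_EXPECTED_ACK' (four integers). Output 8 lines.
5033 0 0 5033
5033 195 195 5033
5204 195 195 5033
5252 195 195 5033
5252 325 325 5033
5435 325 325 5033
5435 373 373 5033
5435 561 561 5033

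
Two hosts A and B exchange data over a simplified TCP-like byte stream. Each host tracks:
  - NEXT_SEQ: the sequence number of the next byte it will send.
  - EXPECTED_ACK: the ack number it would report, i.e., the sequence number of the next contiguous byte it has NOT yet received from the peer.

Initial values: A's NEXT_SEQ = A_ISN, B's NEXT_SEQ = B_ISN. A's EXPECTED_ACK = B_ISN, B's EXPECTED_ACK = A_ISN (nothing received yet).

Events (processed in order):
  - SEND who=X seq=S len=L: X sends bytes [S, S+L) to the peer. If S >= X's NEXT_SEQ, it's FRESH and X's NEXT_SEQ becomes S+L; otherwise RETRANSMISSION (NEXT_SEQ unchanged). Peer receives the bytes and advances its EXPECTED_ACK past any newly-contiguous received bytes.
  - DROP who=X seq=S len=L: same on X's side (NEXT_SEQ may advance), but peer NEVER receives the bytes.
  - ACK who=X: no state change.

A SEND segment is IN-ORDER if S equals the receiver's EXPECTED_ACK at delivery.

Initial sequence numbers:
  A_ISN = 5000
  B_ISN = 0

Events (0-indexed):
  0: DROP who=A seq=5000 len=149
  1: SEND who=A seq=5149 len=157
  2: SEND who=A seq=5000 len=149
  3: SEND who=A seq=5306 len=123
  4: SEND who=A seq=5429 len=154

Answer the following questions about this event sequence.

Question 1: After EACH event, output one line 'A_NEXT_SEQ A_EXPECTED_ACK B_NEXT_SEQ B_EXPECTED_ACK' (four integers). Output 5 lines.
5149 0 0 5000
5306 0 0 5000
5306 0 0 5306
5429 0 0 5429
5583 0 0 5583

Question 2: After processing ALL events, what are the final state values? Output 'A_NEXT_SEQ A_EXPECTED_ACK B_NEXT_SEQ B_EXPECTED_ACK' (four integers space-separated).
Answer: 5583 0 0 5583

Derivation:
After event 0: A_seq=5149 A_ack=0 B_seq=0 B_ack=5000
After event 1: A_seq=5306 A_ack=0 B_seq=0 B_ack=5000
After event 2: A_seq=5306 A_ack=0 B_seq=0 B_ack=5306
After event 3: A_seq=5429 A_ack=0 B_seq=0 B_ack=5429
After event 4: A_seq=5583 A_ack=0 B_seq=0 B_ack=5583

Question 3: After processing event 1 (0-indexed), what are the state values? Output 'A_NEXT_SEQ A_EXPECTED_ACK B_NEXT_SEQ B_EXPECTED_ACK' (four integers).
After event 0: A_seq=5149 A_ack=0 B_seq=0 B_ack=5000
After event 1: A_seq=5306 A_ack=0 B_seq=0 B_ack=5000

5306 0 0 5000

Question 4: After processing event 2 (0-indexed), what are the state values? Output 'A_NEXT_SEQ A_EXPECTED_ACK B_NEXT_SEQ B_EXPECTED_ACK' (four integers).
After event 0: A_seq=5149 A_ack=0 B_seq=0 B_ack=5000
After event 1: A_seq=5306 A_ack=0 B_seq=0 B_ack=5000
After event 2: A_seq=5306 A_ack=0 B_seq=0 B_ack=5306

5306 0 0 5306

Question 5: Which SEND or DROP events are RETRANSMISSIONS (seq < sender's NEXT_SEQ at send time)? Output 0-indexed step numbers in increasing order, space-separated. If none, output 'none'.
Answer: 2

Derivation:
Step 0: DROP seq=5000 -> fresh
Step 1: SEND seq=5149 -> fresh
Step 2: SEND seq=5000 -> retransmit
Step 3: SEND seq=5306 -> fresh
Step 4: SEND seq=5429 -> fresh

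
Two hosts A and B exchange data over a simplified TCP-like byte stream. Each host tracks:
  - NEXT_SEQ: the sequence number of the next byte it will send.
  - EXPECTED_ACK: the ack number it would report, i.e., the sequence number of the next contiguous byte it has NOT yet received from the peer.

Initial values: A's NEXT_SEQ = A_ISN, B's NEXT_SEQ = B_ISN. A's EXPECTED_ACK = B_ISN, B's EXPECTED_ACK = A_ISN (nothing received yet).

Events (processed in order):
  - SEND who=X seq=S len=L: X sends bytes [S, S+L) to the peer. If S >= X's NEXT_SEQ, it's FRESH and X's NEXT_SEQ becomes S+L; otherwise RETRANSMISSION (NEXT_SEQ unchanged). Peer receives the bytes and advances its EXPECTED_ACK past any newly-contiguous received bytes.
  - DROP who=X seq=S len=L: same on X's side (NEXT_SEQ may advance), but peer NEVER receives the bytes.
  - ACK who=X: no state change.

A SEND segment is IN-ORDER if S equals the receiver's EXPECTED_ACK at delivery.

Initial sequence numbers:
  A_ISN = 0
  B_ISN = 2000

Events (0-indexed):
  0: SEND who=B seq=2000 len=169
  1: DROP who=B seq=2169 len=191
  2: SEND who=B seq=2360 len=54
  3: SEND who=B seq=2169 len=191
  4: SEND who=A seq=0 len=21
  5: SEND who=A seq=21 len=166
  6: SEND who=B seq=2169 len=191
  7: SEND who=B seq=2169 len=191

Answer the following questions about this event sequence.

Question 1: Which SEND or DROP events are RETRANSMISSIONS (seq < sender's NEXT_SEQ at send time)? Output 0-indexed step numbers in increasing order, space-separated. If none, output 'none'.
Answer: 3 6 7

Derivation:
Step 0: SEND seq=2000 -> fresh
Step 1: DROP seq=2169 -> fresh
Step 2: SEND seq=2360 -> fresh
Step 3: SEND seq=2169 -> retransmit
Step 4: SEND seq=0 -> fresh
Step 5: SEND seq=21 -> fresh
Step 6: SEND seq=2169 -> retransmit
Step 7: SEND seq=2169 -> retransmit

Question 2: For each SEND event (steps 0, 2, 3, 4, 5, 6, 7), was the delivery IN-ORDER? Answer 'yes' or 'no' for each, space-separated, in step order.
Answer: yes no yes yes yes no no

Derivation:
Step 0: SEND seq=2000 -> in-order
Step 2: SEND seq=2360 -> out-of-order
Step 3: SEND seq=2169 -> in-order
Step 4: SEND seq=0 -> in-order
Step 5: SEND seq=21 -> in-order
Step 6: SEND seq=2169 -> out-of-order
Step 7: SEND seq=2169 -> out-of-order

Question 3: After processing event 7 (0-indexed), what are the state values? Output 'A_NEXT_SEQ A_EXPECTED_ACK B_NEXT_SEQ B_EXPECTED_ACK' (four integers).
After event 0: A_seq=0 A_ack=2169 B_seq=2169 B_ack=0
After event 1: A_seq=0 A_ack=2169 B_seq=2360 B_ack=0
After event 2: A_seq=0 A_ack=2169 B_seq=2414 B_ack=0
After event 3: A_seq=0 A_ack=2414 B_seq=2414 B_ack=0
After event 4: A_seq=21 A_ack=2414 B_seq=2414 B_ack=21
After event 5: A_seq=187 A_ack=2414 B_seq=2414 B_ack=187
After event 6: A_seq=187 A_ack=2414 B_seq=2414 B_ack=187
After event 7: A_seq=187 A_ack=2414 B_seq=2414 B_ack=187

187 2414 2414 187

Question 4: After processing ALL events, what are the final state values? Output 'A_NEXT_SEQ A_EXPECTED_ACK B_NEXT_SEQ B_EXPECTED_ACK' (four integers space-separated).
After event 0: A_seq=0 A_ack=2169 B_seq=2169 B_ack=0
After event 1: A_seq=0 A_ack=2169 B_seq=2360 B_ack=0
After event 2: A_seq=0 A_ack=2169 B_seq=2414 B_ack=0
After event 3: A_seq=0 A_ack=2414 B_seq=2414 B_ack=0
After event 4: A_seq=21 A_ack=2414 B_seq=2414 B_ack=21
After event 5: A_seq=187 A_ack=2414 B_seq=2414 B_ack=187
After event 6: A_seq=187 A_ack=2414 B_seq=2414 B_ack=187
After event 7: A_seq=187 A_ack=2414 B_seq=2414 B_ack=187

Answer: 187 2414 2414 187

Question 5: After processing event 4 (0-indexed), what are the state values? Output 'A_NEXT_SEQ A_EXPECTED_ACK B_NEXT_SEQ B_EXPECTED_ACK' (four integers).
After event 0: A_seq=0 A_ack=2169 B_seq=2169 B_ack=0
After event 1: A_seq=0 A_ack=2169 B_seq=2360 B_ack=0
After event 2: A_seq=0 A_ack=2169 B_seq=2414 B_ack=0
After event 3: A_seq=0 A_ack=2414 B_seq=2414 B_ack=0
After event 4: A_seq=21 A_ack=2414 B_seq=2414 B_ack=21

21 2414 2414 21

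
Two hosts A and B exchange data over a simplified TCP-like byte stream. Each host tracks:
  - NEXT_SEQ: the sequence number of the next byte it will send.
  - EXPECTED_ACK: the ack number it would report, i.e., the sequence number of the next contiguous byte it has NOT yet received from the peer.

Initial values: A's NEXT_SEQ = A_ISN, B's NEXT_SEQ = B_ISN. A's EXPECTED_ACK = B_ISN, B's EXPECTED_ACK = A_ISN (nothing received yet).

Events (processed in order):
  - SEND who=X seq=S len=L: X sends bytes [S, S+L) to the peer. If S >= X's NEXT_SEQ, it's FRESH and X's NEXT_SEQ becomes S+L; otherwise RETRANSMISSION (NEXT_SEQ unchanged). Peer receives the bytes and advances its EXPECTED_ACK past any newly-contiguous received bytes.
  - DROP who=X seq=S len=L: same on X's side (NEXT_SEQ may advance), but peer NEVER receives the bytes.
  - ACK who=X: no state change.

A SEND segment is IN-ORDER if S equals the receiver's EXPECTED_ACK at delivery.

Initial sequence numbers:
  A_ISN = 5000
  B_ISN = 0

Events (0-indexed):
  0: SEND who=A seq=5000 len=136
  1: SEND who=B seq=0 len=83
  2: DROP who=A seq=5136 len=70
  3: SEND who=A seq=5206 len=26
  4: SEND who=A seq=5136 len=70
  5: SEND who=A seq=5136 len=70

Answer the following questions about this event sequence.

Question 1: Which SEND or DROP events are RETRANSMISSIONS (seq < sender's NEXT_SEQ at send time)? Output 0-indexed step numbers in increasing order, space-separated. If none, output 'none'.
Answer: 4 5

Derivation:
Step 0: SEND seq=5000 -> fresh
Step 1: SEND seq=0 -> fresh
Step 2: DROP seq=5136 -> fresh
Step 3: SEND seq=5206 -> fresh
Step 4: SEND seq=5136 -> retransmit
Step 5: SEND seq=5136 -> retransmit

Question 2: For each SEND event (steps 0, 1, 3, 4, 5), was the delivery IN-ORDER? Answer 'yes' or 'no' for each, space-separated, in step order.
Step 0: SEND seq=5000 -> in-order
Step 1: SEND seq=0 -> in-order
Step 3: SEND seq=5206 -> out-of-order
Step 4: SEND seq=5136 -> in-order
Step 5: SEND seq=5136 -> out-of-order

Answer: yes yes no yes no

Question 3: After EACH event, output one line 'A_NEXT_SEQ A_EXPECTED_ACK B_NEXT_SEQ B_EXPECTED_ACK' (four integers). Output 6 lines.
5136 0 0 5136
5136 83 83 5136
5206 83 83 5136
5232 83 83 5136
5232 83 83 5232
5232 83 83 5232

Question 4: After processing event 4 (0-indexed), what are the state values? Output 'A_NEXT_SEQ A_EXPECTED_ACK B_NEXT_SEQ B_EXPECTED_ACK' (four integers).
After event 0: A_seq=5136 A_ack=0 B_seq=0 B_ack=5136
After event 1: A_seq=5136 A_ack=83 B_seq=83 B_ack=5136
After event 2: A_seq=5206 A_ack=83 B_seq=83 B_ack=5136
After event 3: A_seq=5232 A_ack=83 B_seq=83 B_ack=5136
After event 4: A_seq=5232 A_ack=83 B_seq=83 B_ack=5232

5232 83 83 5232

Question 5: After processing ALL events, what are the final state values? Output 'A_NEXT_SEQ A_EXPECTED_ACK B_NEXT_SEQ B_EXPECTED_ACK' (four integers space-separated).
Answer: 5232 83 83 5232

Derivation:
After event 0: A_seq=5136 A_ack=0 B_seq=0 B_ack=5136
After event 1: A_seq=5136 A_ack=83 B_seq=83 B_ack=5136
After event 2: A_seq=5206 A_ack=83 B_seq=83 B_ack=5136
After event 3: A_seq=5232 A_ack=83 B_seq=83 B_ack=5136
After event 4: A_seq=5232 A_ack=83 B_seq=83 B_ack=5232
After event 5: A_seq=5232 A_ack=83 B_seq=83 B_ack=5232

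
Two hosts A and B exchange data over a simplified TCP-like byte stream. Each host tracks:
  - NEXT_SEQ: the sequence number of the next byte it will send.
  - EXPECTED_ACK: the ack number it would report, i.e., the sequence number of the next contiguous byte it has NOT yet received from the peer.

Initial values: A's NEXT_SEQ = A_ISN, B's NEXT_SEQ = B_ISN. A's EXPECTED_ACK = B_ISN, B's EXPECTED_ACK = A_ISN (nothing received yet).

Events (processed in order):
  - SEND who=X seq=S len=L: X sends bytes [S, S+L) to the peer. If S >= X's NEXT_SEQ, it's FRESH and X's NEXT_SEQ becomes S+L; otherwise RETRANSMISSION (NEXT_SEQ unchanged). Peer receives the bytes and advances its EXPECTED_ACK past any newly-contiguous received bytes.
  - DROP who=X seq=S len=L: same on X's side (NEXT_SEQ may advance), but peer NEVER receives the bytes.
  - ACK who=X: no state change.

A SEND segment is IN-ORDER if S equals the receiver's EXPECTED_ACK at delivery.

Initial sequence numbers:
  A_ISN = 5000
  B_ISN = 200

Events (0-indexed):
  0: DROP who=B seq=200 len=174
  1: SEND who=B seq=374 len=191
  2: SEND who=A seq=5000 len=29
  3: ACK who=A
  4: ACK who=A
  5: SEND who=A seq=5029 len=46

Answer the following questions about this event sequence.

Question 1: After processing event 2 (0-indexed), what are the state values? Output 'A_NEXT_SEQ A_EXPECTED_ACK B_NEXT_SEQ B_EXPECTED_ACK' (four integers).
After event 0: A_seq=5000 A_ack=200 B_seq=374 B_ack=5000
After event 1: A_seq=5000 A_ack=200 B_seq=565 B_ack=5000
After event 2: A_seq=5029 A_ack=200 B_seq=565 B_ack=5029

5029 200 565 5029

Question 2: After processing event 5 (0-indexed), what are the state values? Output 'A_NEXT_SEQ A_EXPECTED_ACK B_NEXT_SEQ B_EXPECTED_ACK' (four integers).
After event 0: A_seq=5000 A_ack=200 B_seq=374 B_ack=5000
After event 1: A_seq=5000 A_ack=200 B_seq=565 B_ack=5000
After event 2: A_seq=5029 A_ack=200 B_seq=565 B_ack=5029
After event 3: A_seq=5029 A_ack=200 B_seq=565 B_ack=5029
After event 4: A_seq=5029 A_ack=200 B_seq=565 B_ack=5029
After event 5: A_seq=5075 A_ack=200 B_seq=565 B_ack=5075

5075 200 565 5075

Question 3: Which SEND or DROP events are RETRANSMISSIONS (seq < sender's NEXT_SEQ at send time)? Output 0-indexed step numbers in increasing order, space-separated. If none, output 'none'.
Answer: none

Derivation:
Step 0: DROP seq=200 -> fresh
Step 1: SEND seq=374 -> fresh
Step 2: SEND seq=5000 -> fresh
Step 5: SEND seq=5029 -> fresh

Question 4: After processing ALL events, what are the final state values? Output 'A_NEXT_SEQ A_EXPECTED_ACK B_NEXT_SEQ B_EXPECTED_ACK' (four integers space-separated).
After event 0: A_seq=5000 A_ack=200 B_seq=374 B_ack=5000
After event 1: A_seq=5000 A_ack=200 B_seq=565 B_ack=5000
After event 2: A_seq=5029 A_ack=200 B_seq=565 B_ack=5029
After event 3: A_seq=5029 A_ack=200 B_seq=565 B_ack=5029
After event 4: A_seq=5029 A_ack=200 B_seq=565 B_ack=5029
After event 5: A_seq=5075 A_ack=200 B_seq=565 B_ack=5075

Answer: 5075 200 565 5075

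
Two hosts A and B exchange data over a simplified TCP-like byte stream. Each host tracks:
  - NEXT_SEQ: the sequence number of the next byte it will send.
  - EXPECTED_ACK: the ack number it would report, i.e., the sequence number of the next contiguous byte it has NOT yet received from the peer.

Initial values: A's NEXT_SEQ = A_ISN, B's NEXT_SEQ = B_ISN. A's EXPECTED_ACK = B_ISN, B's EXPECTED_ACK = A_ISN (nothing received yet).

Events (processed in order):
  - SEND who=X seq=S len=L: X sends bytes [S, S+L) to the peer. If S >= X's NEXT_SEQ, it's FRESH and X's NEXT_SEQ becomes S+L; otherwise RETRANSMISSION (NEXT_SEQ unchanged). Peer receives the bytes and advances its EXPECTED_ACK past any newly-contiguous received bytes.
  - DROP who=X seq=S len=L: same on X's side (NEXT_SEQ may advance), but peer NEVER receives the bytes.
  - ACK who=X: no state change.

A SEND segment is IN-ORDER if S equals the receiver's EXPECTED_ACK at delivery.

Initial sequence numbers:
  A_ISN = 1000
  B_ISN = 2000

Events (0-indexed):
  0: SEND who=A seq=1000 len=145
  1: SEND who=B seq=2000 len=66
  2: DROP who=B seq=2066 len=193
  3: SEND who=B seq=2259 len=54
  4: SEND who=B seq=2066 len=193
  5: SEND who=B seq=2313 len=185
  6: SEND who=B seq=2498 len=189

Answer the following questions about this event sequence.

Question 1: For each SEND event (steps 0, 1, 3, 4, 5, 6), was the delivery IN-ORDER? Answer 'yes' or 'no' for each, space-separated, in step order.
Answer: yes yes no yes yes yes

Derivation:
Step 0: SEND seq=1000 -> in-order
Step 1: SEND seq=2000 -> in-order
Step 3: SEND seq=2259 -> out-of-order
Step 4: SEND seq=2066 -> in-order
Step 5: SEND seq=2313 -> in-order
Step 6: SEND seq=2498 -> in-order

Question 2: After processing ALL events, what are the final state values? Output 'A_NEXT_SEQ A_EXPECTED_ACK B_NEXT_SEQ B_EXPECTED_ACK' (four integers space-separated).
After event 0: A_seq=1145 A_ack=2000 B_seq=2000 B_ack=1145
After event 1: A_seq=1145 A_ack=2066 B_seq=2066 B_ack=1145
After event 2: A_seq=1145 A_ack=2066 B_seq=2259 B_ack=1145
After event 3: A_seq=1145 A_ack=2066 B_seq=2313 B_ack=1145
After event 4: A_seq=1145 A_ack=2313 B_seq=2313 B_ack=1145
After event 5: A_seq=1145 A_ack=2498 B_seq=2498 B_ack=1145
After event 6: A_seq=1145 A_ack=2687 B_seq=2687 B_ack=1145

Answer: 1145 2687 2687 1145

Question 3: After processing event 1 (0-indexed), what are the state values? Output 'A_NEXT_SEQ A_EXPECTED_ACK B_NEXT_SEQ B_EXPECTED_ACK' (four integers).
After event 0: A_seq=1145 A_ack=2000 B_seq=2000 B_ack=1145
After event 1: A_seq=1145 A_ack=2066 B_seq=2066 B_ack=1145

1145 2066 2066 1145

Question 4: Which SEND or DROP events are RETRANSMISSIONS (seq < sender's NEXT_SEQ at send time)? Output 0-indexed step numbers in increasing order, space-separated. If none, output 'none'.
Step 0: SEND seq=1000 -> fresh
Step 1: SEND seq=2000 -> fresh
Step 2: DROP seq=2066 -> fresh
Step 3: SEND seq=2259 -> fresh
Step 4: SEND seq=2066 -> retransmit
Step 5: SEND seq=2313 -> fresh
Step 6: SEND seq=2498 -> fresh

Answer: 4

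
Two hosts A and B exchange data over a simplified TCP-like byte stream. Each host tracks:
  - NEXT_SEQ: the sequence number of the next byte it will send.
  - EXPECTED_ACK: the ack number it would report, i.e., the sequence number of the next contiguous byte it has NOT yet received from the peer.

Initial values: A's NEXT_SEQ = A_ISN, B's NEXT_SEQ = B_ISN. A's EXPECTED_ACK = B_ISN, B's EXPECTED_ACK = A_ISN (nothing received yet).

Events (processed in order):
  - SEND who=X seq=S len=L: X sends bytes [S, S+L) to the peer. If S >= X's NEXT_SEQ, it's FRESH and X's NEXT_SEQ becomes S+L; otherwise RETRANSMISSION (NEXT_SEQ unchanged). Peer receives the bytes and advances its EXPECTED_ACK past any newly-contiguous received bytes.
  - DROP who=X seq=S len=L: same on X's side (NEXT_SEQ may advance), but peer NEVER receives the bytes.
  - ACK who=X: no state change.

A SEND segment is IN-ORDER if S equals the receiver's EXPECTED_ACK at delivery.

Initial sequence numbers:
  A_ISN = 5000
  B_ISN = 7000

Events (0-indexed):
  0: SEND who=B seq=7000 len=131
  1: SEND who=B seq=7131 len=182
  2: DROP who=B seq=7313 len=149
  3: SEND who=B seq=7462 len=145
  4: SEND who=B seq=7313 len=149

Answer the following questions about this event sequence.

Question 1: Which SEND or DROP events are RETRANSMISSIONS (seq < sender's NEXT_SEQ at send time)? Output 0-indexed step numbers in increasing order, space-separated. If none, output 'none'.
Step 0: SEND seq=7000 -> fresh
Step 1: SEND seq=7131 -> fresh
Step 2: DROP seq=7313 -> fresh
Step 3: SEND seq=7462 -> fresh
Step 4: SEND seq=7313 -> retransmit

Answer: 4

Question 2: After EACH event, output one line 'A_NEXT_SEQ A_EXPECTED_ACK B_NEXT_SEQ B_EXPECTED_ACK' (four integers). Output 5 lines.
5000 7131 7131 5000
5000 7313 7313 5000
5000 7313 7462 5000
5000 7313 7607 5000
5000 7607 7607 5000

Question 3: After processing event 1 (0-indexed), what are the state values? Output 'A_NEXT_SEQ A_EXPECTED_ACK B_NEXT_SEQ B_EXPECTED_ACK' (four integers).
After event 0: A_seq=5000 A_ack=7131 B_seq=7131 B_ack=5000
After event 1: A_seq=5000 A_ack=7313 B_seq=7313 B_ack=5000

5000 7313 7313 5000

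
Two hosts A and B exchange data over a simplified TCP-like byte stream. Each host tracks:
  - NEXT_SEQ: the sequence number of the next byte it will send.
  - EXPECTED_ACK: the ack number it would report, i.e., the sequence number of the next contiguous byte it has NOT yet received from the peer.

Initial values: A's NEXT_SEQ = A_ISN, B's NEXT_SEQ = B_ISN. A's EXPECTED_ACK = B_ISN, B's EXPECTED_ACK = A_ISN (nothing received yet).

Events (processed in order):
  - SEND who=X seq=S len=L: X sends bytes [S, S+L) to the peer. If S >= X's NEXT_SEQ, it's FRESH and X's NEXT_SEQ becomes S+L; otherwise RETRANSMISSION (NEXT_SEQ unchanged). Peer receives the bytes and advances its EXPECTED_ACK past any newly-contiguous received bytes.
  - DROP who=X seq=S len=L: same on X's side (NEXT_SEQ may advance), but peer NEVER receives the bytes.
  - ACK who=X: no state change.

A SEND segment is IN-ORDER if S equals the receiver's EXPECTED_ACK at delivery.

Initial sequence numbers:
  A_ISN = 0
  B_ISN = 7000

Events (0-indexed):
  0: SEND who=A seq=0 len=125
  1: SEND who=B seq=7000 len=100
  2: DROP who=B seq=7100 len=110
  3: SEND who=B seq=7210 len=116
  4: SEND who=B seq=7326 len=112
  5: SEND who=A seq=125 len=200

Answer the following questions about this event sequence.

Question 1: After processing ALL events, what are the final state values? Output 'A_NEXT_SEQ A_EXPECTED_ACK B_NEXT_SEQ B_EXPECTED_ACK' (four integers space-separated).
Answer: 325 7100 7438 325

Derivation:
After event 0: A_seq=125 A_ack=7000 B_seq=7000 B_ack=125
After event 1: A_seq=125 A_ack=7100 B_seq=7100 B_ack=125
After event 2: A_seq=125 A_ack=7100 B_seq=7210 B_ack=125
After event 3: A_seq=125 A_ack=7100 B_seq=7326 B_ack=125
After event 4: A_seq=125 A_ack=7100 B_seq=7438 B_ack=125
After event 5: A_seq=325 A_ack=7100 B_seq=7438 B_ack=325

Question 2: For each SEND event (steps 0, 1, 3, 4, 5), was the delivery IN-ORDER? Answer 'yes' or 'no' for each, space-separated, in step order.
Answer: yes yes no no yes

Derivation:
Step 0: SEND seq=0 -> in-order
Step 1: SEND seq=7000 -> in-order
Step 3: SEND seq=7210 -> out-of-order
Step 4: SEND seq=7326 -> out-of-order
Step 5: SEND seq=125 -> in-order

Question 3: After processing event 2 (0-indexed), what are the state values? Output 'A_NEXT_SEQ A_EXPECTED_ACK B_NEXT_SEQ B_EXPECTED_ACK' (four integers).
After event 0: A_seq=125 A_ack=7000 B_seq=7000 B_ack=125
After event 1: A_seq=125 A_ack=7100 B_seq=7100 B_ack=125
After event 2: A_seq=125 A_ack=7100 B_seq=7210 B_ack=125

125 7100 7210 125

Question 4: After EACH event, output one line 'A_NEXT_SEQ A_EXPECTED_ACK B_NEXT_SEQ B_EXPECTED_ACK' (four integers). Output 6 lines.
125 7000 7000 125
125 7100 7100 125
125 7100 7210 125
125 7100 7326 125
125 7100 7438 125
325 7100 7438 325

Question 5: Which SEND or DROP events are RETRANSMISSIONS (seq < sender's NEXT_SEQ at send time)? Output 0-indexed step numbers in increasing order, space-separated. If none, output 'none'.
Step 0: SEND seq=0 -> fresh
Step 1: SEND seq=7000 -> fresh
Step 2: DROP seq=7100 -> fresh
Step 3: SEND seq=7210 -> fresh
Step 4: SEND seq=7326 -> fresh
Step 5: SEND seq=125 -> fresh

Answer: none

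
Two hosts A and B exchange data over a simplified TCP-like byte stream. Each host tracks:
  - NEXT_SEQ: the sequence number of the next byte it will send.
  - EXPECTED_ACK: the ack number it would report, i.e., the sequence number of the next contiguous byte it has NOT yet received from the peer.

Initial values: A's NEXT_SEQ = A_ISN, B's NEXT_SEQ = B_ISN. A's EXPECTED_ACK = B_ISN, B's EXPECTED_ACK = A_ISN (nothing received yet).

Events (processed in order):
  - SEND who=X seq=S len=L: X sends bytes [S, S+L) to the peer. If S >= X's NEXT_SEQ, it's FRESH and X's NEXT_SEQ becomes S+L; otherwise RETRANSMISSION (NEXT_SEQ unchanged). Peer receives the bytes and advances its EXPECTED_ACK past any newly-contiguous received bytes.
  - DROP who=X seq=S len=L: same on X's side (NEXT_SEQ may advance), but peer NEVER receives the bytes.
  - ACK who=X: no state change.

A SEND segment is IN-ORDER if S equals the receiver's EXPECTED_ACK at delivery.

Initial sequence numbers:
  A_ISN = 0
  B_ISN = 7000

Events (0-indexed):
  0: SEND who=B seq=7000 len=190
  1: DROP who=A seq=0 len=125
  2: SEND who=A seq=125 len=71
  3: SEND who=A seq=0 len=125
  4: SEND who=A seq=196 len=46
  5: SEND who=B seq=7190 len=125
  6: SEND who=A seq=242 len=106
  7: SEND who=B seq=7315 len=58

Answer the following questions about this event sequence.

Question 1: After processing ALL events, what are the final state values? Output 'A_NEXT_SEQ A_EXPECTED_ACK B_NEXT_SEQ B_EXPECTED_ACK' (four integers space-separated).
After event 0: A_seq=0 A_ack=7190 B_seq=7190 B_ack=0
After event 1: A_seq=125 A_ack=7190 B_seq=7190 B_ack=0
After event 2: A_seq=196 A_ack=7190 B_seq=7190 B_ack=0
After event 3: A_seq=196 A_ack=7190 B_seq=7190 B_ack=196
After event 4: A_seq=242 A_ack=7190 B_seq=7190 B_ack=242
After event 5: A_seq=242 A_ack=7315 B_seq=7315 B_ack=242
After event 6: A_seq=348 A_ack=7315 B_seq=7315 B_ack=348
After event 7: A_seq=348 A_ack=7373 B_seq=7373 B_ack=348

Answer: 348 7373 7373 348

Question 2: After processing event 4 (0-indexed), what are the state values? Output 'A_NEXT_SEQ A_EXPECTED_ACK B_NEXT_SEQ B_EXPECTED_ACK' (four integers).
After event 0: A_seq=0 A_ack=7190 B_seq=7190 B_ack=0
After event 1: A_seq=125 A_ack=7190 B_seq=7190 B_ack=0
After event 2: A_seq=196 A_ack=7190 B_seq=7190 B_ack=0
After event 3: A_seq=196 A_ack=7190 B_seq=7190 B_ack=196
After event 4: A_seq=242 A_ack=7190 B_seq=7190 B_ack=242

242 7190 7190 242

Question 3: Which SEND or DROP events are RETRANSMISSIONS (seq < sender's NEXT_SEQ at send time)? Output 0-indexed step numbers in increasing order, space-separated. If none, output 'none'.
Step 0: SEND seq=7000 -> fresh
Step 1: DROP seq=0 -> fresh
Step 2: SEND seq=125 -> fresh
Step 3: SEND seq=0 -> retransmit
Step 4: SEND seq=196 -> fresh
Step 5: SEND seq=7190 -> fresh
Step 6: SEND seq=242 -> fresh
Step 7: SEND seq=7315 -> fresh

Answer: 3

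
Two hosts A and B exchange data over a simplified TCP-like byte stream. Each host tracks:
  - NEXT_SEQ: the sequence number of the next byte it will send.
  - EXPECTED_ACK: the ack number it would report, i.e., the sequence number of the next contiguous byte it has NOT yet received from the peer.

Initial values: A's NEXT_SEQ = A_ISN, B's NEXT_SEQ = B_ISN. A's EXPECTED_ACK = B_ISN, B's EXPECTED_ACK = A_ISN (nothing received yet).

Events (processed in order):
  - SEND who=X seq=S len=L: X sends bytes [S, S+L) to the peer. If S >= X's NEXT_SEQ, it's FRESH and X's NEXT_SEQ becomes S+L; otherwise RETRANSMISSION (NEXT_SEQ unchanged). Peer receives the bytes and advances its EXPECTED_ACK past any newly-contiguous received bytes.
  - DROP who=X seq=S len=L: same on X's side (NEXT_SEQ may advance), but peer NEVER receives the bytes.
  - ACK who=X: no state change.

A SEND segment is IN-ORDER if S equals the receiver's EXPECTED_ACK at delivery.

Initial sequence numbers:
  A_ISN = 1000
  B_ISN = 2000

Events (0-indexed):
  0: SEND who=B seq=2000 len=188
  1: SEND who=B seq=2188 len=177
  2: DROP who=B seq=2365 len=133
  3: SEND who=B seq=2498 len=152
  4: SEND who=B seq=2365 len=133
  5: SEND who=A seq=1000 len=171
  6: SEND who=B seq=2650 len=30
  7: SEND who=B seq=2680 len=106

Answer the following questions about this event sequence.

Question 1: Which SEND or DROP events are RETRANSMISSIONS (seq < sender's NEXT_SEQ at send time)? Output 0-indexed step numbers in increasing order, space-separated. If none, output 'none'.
Answer: 4

Derivation:
Step 0: SEND seq=2000 -> fresh
Step 1: SEND seq=2188 -> fresh
Step 2: DROP seq=2365 -> fresh
Step 3: SEND seq=2498 -> fresh
Step 4: SEND seq=2365 -> retransmit
Step 5: SEND seq=1000 -> fresh
Step 6: SEND seq=2650 -> fresh
Step 7: SEND seq=2680 -> fresh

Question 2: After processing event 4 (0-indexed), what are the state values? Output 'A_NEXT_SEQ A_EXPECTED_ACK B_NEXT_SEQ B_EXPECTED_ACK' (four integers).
After event 0: A_seq=1000 A_ack=2188 B_seq=2188 B_ack=1000
After event 1: A_seq=1000 A_ack=2365 B_seq=2365 B_ack=1000
After event 2: A_seq=1000 A_ack=2365 B_seq=2498 B_ack=1000
After event 3: A_seq=1000 A_ack=2365 B_seq=2650 B_ack=1000
After event 4: A_seq=1000 A_ack=2650 B_seq=2650 B_ack=1000

1000 2650 2650 1000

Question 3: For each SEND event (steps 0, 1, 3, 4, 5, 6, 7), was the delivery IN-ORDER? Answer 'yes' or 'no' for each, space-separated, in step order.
Step 0: SEND seq=2000 -> in-order
Step 1: SEND seq=2188 -> in-order
Step 3: SEND seq=2498 -> out-of-order
Step 4: SEND seq=2365 -> in-order
Step 5: SEND seq=1000 -> in-order
Step 6: SEND seq=2650 -> in-order
Step 7: SEND seq=2680 -> in-order

Answer: yes yes no yes yes yes yes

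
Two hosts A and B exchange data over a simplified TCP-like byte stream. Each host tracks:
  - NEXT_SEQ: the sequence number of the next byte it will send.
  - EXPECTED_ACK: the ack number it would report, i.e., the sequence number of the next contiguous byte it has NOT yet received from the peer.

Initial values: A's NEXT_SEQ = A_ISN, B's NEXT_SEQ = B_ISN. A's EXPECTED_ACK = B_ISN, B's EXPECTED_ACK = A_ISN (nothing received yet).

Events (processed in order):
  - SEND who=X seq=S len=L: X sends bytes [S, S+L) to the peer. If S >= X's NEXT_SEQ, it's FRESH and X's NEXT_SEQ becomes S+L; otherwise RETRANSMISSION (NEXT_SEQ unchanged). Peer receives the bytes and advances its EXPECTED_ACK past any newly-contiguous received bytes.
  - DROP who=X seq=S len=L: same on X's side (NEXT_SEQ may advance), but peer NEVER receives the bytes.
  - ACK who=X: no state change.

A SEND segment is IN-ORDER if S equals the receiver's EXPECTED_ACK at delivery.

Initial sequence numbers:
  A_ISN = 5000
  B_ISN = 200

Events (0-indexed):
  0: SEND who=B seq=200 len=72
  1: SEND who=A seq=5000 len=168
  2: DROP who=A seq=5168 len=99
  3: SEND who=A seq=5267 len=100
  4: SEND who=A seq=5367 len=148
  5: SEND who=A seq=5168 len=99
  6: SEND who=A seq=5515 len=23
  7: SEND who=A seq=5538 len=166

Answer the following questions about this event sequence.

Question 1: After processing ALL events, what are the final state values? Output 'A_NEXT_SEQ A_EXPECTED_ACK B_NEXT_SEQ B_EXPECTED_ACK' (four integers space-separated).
After event 0: A_seq=5000 A_ack=272 B_seq=272 B_ack=5000
After event 1: A_seq=5168 A_ack=272 B_seq=272 B_ack=5168
After event 2: A_seq=5267 A_ack=272 B_seq=272 B_ack=5168
After event 3: A_seq=5367 A_ack=272 B_seq=272 B_ack=5168
After event 4: A_seq=5515 A_ack=272 B_seq=272 B_ack=5168
After event 5: A_seq=5515 A_ack=272 B_seq=272 B_ack=5515
After event 6: A_seq=5538 A_ack=272 B_seq=272 B_ack=5538
After event 7: A_seq=5704 A_ack=272 B_seq=272 B_ack=5704

Answer: 5704 272 272 5704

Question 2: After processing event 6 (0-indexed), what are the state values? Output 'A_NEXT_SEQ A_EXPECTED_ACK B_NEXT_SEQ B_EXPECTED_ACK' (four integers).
After event 0: A_seq=5000 A_ack=272 B_seq=272 B_ack=5000
After event 1: A_seq=5168 A_ack=272 B_seq=272 B_ack=5168
After event 2: A_seq=5267 A_ack=272 B_seq=272 B_ack=5168
After event 3: A_seq=5367 A_ack=272 B_seq=272 B_ack=5168
After event 4: A_seq=5515 A_ack=272 B_seq=272 B_ack=5168
After event 5: A_seq=5515 A_ack=272 B_seq=272 B_ack=5515
After event 6: A_seq=5538 A_ack=272 B_seq=272 B_ack=5538

5538 272 272 5538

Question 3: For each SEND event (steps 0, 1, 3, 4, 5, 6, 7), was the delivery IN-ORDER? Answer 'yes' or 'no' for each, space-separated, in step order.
Answer: yes yes no no yes yes yes

Derivation:
Step 0: SEND seq=200 -> in-order
Step 1: SEND seq=5000 -> in-order
Step 3: SEND seq=5267 -> out-of-order
Step 4: SEND seq=5367 -> out-of-order
Step 5: SEND seq=5168 -> in-order
Step 6: SEND seq=5515 -> in-order
Step 7: SEND seq=5538 -> in-order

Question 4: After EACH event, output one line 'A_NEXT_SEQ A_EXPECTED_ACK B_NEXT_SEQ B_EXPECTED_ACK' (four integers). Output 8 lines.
5000 272 272 5000
5168 272 272 5168
5267 272 272 5168
5367 272 272 5168
5515 272 272 5168
5515 272 272 5515
5538 272 272 5538
5704 272 272 5704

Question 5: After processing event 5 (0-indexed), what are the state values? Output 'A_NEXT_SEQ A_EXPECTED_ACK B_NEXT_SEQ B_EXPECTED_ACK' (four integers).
After event 0: A_seq=5000 A_ack=272 B_seq=272 B_ack=5000
After event 1: A_seq=5168 A_ack=272 B_seq=272 B_ack=5168
After event 2: A_seq=5267 A_ack=272 B_seq=272 B_ack=5168
After event 3: A_seq=5367 A_ack=272 B_seq=272 B_ack=5168
After event 4: A_seq=5515 A_ack=272 B_seq=272 B_ack=5168
After event 5: A_seq=5515 A_ack=272 B_seq=272 B_ack=5515

5515 272 272 5515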